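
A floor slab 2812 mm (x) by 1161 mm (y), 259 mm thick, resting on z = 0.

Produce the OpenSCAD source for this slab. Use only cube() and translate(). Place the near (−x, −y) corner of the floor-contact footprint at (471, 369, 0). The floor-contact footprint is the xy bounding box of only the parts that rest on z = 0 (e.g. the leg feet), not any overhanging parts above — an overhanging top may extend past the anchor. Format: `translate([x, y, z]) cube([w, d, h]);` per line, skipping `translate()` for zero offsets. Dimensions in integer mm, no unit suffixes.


translate([471, 369, 0]) cube([2812, 1161, 259]);


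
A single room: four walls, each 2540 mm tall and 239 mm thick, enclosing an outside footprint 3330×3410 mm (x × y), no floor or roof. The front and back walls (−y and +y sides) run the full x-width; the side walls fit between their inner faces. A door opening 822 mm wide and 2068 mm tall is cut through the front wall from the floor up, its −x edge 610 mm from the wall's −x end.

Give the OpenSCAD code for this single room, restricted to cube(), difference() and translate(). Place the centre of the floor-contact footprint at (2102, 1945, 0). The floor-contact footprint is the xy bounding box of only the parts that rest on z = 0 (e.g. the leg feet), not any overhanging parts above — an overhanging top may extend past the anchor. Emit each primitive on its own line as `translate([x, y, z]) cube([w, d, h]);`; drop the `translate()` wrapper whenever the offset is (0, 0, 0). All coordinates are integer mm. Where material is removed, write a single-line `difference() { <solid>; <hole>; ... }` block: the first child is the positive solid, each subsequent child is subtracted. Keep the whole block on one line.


difference() { translate([437, 240, 0]) cube([3330, 239, 2540]); translate([1047, 240, 0]) cube([822, 239, 2068]); }
translate([437, 3411, 0]) cube([3330, 239, 2540]);
translate([437, 479, 0]) cube([239, 2932, 2540]);
translate([3528, 479, 0]) cube([239, 2932, 2540]);


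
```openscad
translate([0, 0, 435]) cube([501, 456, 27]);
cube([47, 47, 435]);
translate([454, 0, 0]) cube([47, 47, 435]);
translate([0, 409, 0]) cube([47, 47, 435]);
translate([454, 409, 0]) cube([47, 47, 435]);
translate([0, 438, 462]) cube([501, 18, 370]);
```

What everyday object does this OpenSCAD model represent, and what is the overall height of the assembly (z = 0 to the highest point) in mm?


A chair. The overall height is 832 mm.

A slab on four corner posts with a tall panel at the back — a chair. The seat slab sits at z = 435 with thickness 27, and the 370 mm backrest starts at the seat top, so the overall height is 435 + 27 + 370 = 832 mm.


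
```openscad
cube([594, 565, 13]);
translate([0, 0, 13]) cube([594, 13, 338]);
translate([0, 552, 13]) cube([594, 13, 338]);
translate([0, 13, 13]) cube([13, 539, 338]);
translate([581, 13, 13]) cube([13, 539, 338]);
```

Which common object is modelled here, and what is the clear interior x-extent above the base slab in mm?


An open box. The internal width is 568 mm.

A 594×565 base slab with four walls standing on it — an open box. The base is 594 mm wide and the walls are 13 mm thick, so the internal width is 594 − 2 × 13 = 568 mm.


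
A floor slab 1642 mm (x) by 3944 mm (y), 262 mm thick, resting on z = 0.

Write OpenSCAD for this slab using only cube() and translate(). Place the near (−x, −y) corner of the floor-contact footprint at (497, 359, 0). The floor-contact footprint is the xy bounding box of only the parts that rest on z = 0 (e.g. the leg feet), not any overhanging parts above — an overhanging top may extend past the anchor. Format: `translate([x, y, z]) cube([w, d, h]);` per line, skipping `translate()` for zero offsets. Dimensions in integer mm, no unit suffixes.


translate([497, 359, 0]) cube([1642, 3944, 262]);


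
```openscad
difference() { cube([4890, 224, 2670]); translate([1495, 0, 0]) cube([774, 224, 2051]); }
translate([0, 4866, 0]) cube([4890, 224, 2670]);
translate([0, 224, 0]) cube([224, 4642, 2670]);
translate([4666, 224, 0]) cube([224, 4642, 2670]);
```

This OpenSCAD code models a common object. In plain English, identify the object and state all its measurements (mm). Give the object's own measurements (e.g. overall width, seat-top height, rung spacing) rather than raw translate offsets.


A single room: four walls, each 2670 mm tall and 224 mm thick, enclosing an outside footprint 4890×5090 mm (x × y), no floor or roof. The front and back walls (−y and +y sides) run the full x-width; the side walls fit between their inner faces. A door opening 774 mm wide and 2051 mm tall is cut through the front wall from the floor up, its −x edge 1495 mm from the wall's −x end.


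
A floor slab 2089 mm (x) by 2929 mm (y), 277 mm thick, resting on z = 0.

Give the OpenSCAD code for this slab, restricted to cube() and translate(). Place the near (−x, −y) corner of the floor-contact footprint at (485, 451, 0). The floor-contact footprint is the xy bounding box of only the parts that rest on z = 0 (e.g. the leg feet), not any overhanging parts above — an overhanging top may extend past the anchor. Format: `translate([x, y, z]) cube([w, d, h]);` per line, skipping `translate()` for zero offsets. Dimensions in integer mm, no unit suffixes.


translate([485, 451, 0]) cube([2089, 2929, 277]);


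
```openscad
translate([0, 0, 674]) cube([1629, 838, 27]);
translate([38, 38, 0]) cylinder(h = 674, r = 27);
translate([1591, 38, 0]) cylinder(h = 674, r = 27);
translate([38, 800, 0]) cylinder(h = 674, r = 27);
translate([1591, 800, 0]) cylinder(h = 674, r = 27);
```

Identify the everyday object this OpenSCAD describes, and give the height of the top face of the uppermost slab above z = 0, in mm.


A table. The table height is 701 mm.

A 1629×838×27 slab sits at z = 674 on four Ø54 mm round legs — a table. The top surface is at 674 + 27 = 701 mm.


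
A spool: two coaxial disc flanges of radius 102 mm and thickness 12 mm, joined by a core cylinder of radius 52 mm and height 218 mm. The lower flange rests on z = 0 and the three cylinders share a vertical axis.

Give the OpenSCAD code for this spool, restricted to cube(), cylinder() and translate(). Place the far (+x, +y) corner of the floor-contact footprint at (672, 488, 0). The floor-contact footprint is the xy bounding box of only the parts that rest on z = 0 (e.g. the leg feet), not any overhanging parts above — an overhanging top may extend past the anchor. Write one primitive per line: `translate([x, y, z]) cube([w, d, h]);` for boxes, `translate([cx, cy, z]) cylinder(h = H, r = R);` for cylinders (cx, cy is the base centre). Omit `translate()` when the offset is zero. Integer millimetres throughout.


translate([570, 386, 0]) cylinder(h = 12, r = 102);
translate([570, 386, 12]) cylinder(h = 218, r = 52);
translate([570, 386, 230]) cylinder(h = 12, r = 102);


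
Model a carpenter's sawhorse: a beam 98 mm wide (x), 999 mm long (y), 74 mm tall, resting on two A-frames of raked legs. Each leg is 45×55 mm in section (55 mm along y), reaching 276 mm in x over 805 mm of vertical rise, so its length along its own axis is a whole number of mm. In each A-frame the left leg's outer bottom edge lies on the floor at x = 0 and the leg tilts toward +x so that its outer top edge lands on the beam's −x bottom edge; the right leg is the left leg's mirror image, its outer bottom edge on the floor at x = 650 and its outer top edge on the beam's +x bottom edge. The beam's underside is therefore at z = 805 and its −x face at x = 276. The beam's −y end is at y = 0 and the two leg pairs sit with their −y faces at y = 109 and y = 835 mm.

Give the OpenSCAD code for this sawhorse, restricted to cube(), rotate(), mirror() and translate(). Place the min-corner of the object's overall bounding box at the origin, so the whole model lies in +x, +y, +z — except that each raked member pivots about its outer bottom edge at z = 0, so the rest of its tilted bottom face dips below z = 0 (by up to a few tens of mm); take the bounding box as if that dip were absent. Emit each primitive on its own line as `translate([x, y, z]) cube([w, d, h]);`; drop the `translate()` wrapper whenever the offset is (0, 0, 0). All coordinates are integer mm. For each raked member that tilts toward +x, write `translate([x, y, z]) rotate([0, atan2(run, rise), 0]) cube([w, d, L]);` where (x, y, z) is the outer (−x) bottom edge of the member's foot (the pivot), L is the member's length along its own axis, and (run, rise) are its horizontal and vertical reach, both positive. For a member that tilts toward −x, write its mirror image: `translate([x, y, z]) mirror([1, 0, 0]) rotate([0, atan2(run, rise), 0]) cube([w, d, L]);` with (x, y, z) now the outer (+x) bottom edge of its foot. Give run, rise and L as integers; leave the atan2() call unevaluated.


translate([276, 0, 805]) cube([98, 999, 74]);
translate([0, 109, 0]) rotate([0, atan2(276, 805), 0]) cube([45, 55, 851]);
translate([650, 109, 0]) mirror([1, 0, 0]) rotate([0, atan2(276, 805), 0]) cube([45, 55, 851]);
translate([0, 835, 0]) rotate([0, atan2(276, 805), 0]) cube([45, 55, 851]);
translate([650, 835, 0]) mirror([1, 0, 0]) rotate([0, atan2(276, 805), 0]) cube([45, 55, 851]);


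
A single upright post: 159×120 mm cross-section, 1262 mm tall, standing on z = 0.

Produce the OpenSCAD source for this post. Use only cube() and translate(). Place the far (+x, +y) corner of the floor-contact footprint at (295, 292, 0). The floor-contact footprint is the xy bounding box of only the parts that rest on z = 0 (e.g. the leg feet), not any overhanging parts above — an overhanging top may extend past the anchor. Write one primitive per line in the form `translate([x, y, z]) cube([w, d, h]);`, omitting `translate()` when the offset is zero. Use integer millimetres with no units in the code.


translate([136, 172, 0]) cube([159, 120, 1262]);


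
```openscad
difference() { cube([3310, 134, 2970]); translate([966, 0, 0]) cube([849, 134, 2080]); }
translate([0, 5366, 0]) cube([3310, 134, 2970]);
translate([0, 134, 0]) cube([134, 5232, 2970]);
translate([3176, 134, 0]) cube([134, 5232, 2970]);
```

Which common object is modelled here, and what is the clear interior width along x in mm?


A single room. The interior width is 3042 mm.

Four walls enclosing a rectangle with a door in the front wall — a room. Outside width 3310 minus two 134 mm walls gives 3042 mm.


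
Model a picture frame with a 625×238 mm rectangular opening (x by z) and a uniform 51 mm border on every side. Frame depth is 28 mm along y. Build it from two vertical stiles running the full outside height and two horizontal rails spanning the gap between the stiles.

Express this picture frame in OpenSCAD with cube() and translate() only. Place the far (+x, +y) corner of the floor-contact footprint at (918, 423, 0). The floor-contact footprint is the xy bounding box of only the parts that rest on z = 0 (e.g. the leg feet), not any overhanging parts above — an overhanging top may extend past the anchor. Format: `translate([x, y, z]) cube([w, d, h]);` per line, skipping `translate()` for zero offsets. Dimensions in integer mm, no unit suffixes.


translate([191, 395, 0]) cube([51, 28, 340]);
translate([867, 395, 0]) cube([51, 28, 340]);
translate([242, 395, 0]) cube([625, 28, 51]);
translate([242, 395, 289]) cube([625, 28, 51]);


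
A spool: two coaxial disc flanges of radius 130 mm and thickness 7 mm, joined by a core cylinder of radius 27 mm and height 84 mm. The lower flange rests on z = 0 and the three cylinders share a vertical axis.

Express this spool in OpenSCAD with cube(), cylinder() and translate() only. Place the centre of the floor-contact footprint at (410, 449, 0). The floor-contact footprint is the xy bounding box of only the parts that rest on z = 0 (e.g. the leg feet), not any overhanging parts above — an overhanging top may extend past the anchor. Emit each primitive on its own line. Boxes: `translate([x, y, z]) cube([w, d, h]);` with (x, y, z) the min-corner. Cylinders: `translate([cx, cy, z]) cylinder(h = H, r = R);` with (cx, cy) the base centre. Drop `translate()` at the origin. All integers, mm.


translate([410, 449, 0]) cylinder(h = 7, r = 130);
translate([410, 449, 7]) cylinder(h = 84, r = 27);
translate([410, 449, 91]) cylinder(h = 7, r = 130);


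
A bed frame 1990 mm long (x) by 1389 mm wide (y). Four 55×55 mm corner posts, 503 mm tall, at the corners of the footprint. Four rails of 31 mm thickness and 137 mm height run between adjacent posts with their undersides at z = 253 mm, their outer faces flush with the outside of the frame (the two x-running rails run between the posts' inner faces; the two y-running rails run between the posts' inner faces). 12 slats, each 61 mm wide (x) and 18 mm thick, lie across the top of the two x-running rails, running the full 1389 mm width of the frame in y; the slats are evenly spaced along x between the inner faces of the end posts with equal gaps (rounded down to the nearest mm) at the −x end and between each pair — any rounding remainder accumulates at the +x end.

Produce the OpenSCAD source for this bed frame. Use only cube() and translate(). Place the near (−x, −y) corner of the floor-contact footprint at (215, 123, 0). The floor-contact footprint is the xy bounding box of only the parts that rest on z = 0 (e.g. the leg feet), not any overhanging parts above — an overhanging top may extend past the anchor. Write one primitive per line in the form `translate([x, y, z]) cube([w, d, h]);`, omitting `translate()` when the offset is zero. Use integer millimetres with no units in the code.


// slat z = rail_z + rail_h = 253 + 137 = 390
// slat gap = ⌊(1880 − 12·61) / 13⌋ = 88
translate([215, 123, 0]) cube([55, 55, 503]);
translate([215, 1457, 0]) cube([55, 55, 503]);
translate([2150, 123, 0]) cube([55, 55, 503]);
translate([2150, 1457, 0]) cube([55, 55, 503]);
translate([270, 123, 253]) cube([1880, 31, 137]);
translate([270, 1481, 253]) cube([1880, 31, 137]);
translate([215, 178, 253]) cube([31, 1279, 137]);
translate([2174, 178, 253]) cube([31, 1279, 137]);
translate([358, 123, 390]) cube([61, 1389, 18]);
translate([507, 123, 390]) cube([61, 1389, 18]);
translate([656, 123, 390]) cube([61, 1389, 18]);
translate([805, 123, 390]) cube([61, 1389, 18]);
translate([954, 123, 390]) cube([61, 1389, 18]);
translate([1103, 123, 390]) cube([61, 1389, 18]);
translate([1252, 123, 390]) cube([61, 1389, 18]);
translate([1401, 123, 390]) cube([61, 1389, 18]);
translate([1550, 123, 390]) cube([61, 1389, 18]);
translate([1699, 123, 390]) cube([61, 1389, 18]);
translate([1848, 123, 390]) cube([61, 1389, 18]);
translate([1997, 123, 390]) cube([61, 1389, 18]);


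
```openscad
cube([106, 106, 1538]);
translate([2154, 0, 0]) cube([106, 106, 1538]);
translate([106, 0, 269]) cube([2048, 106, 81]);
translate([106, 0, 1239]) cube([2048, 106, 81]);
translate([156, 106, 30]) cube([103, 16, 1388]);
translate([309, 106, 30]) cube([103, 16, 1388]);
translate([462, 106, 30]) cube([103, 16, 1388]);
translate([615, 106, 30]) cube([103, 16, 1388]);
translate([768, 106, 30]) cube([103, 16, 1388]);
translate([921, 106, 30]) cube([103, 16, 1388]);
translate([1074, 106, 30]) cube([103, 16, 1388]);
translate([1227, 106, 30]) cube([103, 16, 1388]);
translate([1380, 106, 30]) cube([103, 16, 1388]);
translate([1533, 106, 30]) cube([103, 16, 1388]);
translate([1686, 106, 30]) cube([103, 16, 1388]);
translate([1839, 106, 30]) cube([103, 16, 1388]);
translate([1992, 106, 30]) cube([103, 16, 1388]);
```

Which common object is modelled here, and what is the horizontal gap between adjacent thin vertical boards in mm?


A fence section. The picket gap is 50 mm.

Two posts, two rails, 13 pickets — a fence section. Span 2048 mm holds 13 pickets of 103 mm with 14 equal gaps: ⌊(2048 − 13·103) / 14⌋ = 50 mm.


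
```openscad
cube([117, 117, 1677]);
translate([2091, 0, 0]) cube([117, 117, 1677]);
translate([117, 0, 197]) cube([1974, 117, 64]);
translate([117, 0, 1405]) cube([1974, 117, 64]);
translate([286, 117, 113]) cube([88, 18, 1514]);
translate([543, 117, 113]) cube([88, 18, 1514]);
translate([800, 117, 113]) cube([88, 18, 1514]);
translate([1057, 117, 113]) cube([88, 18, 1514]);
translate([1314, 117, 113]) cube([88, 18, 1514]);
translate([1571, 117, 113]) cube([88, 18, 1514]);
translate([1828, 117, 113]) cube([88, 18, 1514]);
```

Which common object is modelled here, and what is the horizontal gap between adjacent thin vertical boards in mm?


A fence section. The picket gap is 169 mm.

Two posts, two rails, 7 pickets — a fence section. Span 1974 mm holds 7 pickets of 88 mm with 8 equal gaps: ⌊(1974 − 7·88) / 8⌋ = 169 mm.


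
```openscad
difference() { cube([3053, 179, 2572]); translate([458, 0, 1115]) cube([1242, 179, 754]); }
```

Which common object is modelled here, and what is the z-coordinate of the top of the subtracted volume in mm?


A wall with a window opening. The window head height is 1869 mm.

A wall with a rectangular opening subtracted — a window. Sill at z = 1115, opening 754 mm tall, so the head is at 1115 + 754 = 1869 mm.


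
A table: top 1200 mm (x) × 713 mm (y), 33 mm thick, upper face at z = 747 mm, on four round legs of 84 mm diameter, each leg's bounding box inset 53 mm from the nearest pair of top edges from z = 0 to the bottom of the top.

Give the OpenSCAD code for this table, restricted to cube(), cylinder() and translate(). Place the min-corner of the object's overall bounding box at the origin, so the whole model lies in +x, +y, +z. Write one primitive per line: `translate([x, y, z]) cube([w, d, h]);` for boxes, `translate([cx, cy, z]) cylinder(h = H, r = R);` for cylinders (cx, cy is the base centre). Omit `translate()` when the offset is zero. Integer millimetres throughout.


translate([0, 0, 714]) cube([1200, 713, 33]);
translate([95, 95, 0]) cylinder(h = 714, r = 42);
translate([1105, 95, 0]) cylinder(h = 714, r = 42);
translate([95, 618, 0]) cylinder(h = 714, r = 42);
translate([1105, 618, 0]) cylinder(h = 714, r = 42);


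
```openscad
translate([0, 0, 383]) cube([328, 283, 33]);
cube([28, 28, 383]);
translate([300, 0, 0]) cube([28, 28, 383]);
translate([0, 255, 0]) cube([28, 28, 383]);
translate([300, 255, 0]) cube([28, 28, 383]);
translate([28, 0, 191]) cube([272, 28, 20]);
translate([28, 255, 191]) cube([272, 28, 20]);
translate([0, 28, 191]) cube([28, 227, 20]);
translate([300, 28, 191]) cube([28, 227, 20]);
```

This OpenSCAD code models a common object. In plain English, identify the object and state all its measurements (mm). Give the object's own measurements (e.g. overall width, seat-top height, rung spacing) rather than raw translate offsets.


A four-legged stool. The seat is a 328×283×33 mm slab whose top surface is at z = 416 mm; four square legs, each 28×28 mm in cross-section, run from the floor (z = 0) to the underside of the seat, each flush with a corner of the seat. Four stretchers, 28 mm wide and 20 mm tall, connect adjacent legs with their undersides at z = 191 mm, each running between the inner faces of the legs it joins and aligned with the legs' outer faces on the other axis.


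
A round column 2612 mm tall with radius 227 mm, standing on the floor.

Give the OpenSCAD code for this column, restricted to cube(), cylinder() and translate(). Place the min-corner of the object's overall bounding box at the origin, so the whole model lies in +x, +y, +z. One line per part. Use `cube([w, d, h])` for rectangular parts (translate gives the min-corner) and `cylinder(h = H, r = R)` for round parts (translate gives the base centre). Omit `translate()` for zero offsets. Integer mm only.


translate([227, 227, 0]) cylinder(h = 2612, r = 227);


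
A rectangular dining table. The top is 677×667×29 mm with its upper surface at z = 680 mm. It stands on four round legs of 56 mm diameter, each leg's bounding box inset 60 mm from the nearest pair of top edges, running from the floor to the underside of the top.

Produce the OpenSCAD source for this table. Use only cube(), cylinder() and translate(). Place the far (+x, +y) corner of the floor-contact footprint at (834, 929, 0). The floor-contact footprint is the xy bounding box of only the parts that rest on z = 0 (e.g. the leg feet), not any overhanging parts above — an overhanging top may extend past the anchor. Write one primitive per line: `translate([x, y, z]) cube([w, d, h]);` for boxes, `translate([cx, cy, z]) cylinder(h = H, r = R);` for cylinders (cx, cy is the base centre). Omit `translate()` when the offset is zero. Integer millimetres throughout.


translate([217, 322, 651]) cube([677, 667, 29]);
translate([305, 410, 0]) cylinder(h = 651, r = 28);
translate([806, 410, 0]) cylinder(h = 651, r = 28);
translate([305, 901, 0]) cylinder(h = 651, r = 28);
translate([806, 901, 0]) cylinder(h = 651, r = 28);


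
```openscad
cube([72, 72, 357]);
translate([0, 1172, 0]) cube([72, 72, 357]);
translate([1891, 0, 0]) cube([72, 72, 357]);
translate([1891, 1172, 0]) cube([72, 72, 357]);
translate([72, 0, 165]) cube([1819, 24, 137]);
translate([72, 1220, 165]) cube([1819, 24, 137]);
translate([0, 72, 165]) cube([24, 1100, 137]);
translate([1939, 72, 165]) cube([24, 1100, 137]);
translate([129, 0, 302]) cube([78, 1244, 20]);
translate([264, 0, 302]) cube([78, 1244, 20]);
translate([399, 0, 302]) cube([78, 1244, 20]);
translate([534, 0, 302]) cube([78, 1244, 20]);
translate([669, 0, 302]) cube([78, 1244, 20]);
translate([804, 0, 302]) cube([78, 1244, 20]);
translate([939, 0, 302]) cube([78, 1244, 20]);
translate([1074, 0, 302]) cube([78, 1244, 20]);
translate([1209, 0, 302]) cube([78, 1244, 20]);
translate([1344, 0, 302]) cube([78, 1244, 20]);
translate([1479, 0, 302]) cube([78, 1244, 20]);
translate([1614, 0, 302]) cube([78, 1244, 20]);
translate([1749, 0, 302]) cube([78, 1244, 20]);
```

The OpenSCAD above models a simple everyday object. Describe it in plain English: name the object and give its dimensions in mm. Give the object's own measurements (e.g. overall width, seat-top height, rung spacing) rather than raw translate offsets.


A bed frame 1963 mm long (x) by 1244 mm wide (y). Four 72×72 mm corner posts, 357 mm tall, at the corners of the footprint. Four rails of 24 mm thickness and 137 mm height run between adjacent posts with their undersides at z = 165 mm, their outer faces flush with the outside of the frame (the two x-running rails run between the posts' inner faces; the two y-running rails run between the posts' inner faces). 13 slats, each 78 mm wide (x) and 20 mm thick, lie across the top of the two x-running rails, running the full 1244 mm width of the frame in y; along x they sit between the end posts with a 57 mm gap after the −x posts and between neighbouring slats, leaving 64 mm before the +x posts.


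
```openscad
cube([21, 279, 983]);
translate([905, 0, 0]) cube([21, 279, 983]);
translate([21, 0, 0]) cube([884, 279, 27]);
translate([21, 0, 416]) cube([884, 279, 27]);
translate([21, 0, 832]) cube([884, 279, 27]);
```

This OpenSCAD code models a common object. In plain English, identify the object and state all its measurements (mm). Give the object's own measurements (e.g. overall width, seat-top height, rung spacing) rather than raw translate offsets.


An open bookshelf. Two side panels, each 21 mm thick, 279 mm deep and 983 mm tall, stand 926 mm apart (outside-to-outside). Between them sit 3 shelves, each 27 mm thick and 279 mm deep, spanning the full gap between the sides. The bottom shelf rests on the floor (its underside at z = 0) and the clear gap between one shelf's top and the next shelf's underside is 389 mm.


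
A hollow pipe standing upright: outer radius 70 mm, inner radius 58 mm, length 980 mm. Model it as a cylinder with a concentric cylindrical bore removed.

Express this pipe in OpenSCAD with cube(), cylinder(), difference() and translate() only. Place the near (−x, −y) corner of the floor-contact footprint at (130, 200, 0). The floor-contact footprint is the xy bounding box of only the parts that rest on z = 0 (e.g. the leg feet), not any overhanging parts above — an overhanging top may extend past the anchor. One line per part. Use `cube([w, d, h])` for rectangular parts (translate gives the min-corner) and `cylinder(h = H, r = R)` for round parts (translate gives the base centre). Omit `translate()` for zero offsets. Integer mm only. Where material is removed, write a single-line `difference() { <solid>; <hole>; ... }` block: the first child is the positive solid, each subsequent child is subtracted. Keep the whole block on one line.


difference() { translate([200, 270, 0]) cylinder(h = 980, r = 70); translate([200, 270, 0]) cylinder(h = 980, r = 58); }


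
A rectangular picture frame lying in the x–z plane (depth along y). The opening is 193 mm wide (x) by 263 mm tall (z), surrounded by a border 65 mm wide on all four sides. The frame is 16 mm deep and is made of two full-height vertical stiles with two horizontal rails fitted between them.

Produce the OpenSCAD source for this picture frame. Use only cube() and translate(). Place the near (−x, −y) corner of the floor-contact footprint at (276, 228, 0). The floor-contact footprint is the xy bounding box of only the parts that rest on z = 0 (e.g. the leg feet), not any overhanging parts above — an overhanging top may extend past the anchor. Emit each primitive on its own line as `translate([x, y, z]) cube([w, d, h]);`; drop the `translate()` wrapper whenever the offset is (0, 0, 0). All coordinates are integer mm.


translate([276, 228, 0]) cube([65, 16, 393]);
translate([534, 228, 0]) cube([65, 16, 393]);
translate([341, 228, 0]) cube([193, 16, 65]);
translate([341, 228, 328]) cube([193, 16, 65]);


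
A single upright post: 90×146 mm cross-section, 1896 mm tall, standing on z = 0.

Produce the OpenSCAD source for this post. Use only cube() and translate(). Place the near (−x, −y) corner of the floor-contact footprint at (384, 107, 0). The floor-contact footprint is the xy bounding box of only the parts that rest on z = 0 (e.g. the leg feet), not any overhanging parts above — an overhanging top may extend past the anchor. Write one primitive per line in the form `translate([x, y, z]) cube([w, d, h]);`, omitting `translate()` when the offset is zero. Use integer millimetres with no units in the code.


translate([384, 107, 0]) cube([90, 146, 1896]);


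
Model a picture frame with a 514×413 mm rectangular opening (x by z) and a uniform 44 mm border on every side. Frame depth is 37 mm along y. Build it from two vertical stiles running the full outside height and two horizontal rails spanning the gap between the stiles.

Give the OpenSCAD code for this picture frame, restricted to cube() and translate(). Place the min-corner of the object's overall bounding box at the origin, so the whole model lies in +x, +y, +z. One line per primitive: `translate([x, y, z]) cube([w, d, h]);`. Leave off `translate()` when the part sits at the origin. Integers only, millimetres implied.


cube([44, 37, 501]);
translate([558, 0, 0]) cube([44, 37, 501]);
translate([44, 0, 0]) cube([514, 37, 44]);
translate([44, 0, 457]) cube([514, 37, 44]);


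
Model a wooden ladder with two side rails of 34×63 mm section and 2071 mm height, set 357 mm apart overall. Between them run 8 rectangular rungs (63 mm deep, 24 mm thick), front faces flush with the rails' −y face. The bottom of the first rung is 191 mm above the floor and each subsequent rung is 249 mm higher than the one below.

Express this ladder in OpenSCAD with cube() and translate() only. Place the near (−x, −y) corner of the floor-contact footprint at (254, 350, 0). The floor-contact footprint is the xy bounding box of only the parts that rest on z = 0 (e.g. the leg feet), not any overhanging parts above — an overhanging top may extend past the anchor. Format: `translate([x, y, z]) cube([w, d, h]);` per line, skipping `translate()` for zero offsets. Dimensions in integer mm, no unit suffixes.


// rung span = 357 - 2*34 = 289
// rung[k] z = 191 + k*249
translate([254, 350, 0]) cube([34, 63, 2071]);
translate([577, 350, 0]) cube([34, 63, 2071]);
translate([288, 350, 191]) cube([289, 63, 24]);
translate([288, 350, 440]) cube([289, 63, 24]);
translate([288, 350, 689]) cube([289, 63, 24]);
translate([288, 350, 938]) cube([289, 63, 24]);
translate([288, 350, 1187]) cube([289, 63, 24]);
translate([288, 350, 1436]) cube([289, 63, 24]);
translate([288, 350, 1685]) cube([289, 63, 24]);
translate([288, 350, 1934]) cube([289, 63, 24]);


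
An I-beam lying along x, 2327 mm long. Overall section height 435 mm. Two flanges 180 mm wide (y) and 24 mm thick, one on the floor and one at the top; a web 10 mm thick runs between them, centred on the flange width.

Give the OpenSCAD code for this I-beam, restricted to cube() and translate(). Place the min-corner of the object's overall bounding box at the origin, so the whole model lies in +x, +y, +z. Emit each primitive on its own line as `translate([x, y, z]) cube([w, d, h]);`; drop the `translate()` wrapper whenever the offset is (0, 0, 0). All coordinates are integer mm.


cube([2327, 180, 24]);
translate([0, 85, 24]) cube([2327, 10, 387]);
translate([0, 0, 411]) cube([2327, 180, 24]);


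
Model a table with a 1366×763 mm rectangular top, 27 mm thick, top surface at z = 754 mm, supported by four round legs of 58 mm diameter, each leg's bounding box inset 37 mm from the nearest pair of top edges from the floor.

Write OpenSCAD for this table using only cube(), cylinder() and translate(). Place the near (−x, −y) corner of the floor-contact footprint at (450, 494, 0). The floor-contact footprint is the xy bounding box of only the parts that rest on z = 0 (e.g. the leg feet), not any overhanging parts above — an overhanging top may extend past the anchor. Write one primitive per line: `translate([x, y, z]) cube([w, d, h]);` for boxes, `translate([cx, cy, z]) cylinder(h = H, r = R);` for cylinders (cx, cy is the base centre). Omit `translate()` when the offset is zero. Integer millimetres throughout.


translate([413, 457, 727]) cube([1366, 763, 27]);
translate([479, 523, 0]) cylinder(h = 727, r = 29);
translate([1713, 523, 0]) cylinder(h = 727, r = 29);
translate([479, 1154, 0]) cylinder(h = 727, r = 29);
translate([1713, 1154, 0]) cylinder(h = 727, r = 29);


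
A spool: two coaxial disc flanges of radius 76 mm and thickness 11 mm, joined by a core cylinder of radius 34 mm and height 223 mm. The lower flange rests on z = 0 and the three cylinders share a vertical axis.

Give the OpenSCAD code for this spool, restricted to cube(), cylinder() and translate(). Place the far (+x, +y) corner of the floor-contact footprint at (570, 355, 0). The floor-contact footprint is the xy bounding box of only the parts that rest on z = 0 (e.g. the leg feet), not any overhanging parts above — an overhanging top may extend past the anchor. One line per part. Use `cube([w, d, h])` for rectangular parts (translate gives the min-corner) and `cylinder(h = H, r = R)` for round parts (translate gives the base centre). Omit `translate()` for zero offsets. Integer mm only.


translate([494, 279, 0]) cylinder(h = 11, r = 76);
translate([494, 279, 11]) cylinder(h = 223, r = 34);
translate([494, 279, 234]) cylinder(h = 11, r = 76);


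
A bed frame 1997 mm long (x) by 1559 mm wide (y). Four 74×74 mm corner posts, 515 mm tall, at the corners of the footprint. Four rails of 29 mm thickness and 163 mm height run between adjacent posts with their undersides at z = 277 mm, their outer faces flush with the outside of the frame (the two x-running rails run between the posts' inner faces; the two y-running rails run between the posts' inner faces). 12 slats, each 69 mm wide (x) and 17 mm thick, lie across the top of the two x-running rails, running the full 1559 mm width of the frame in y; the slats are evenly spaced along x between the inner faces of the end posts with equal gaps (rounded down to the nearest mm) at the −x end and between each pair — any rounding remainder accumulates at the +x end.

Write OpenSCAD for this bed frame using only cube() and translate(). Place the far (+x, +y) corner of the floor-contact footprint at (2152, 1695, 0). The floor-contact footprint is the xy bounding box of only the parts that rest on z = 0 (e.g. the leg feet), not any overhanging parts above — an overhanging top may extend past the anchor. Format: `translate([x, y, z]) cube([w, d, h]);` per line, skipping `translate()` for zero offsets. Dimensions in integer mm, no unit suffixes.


// slat z = rail_z + rail_h = 277 + 163 = 440
// slat gap = ⌊(1849 − 12·69) / 13⌋ = 78
translate([155, 136, 0]) cube([74, 74, 515]);
translate([155, 1621, 0]) cube([74, 74, 515]);
translate([2078, 136, 0]) cube([74, 74, 515]);
translate([2078, 1621, 0]) cube([74, 74, 515]);
translate([229, 136, 277]) cube([1849, 29, 163]);
translate([229, 1666, 277]) cube([1849, 29, 163]);
translate([155, 210, 277]) cube([29, 1411, 163]);
translate([2123, 210, 277]) cube([29, 1411, 163]);
translate([307, 136, 440]) cube([69, 1559, 17]);
translate([454, 136, 440]) cube([69, 1559, 17]);
translate([601, 136, 440]) cube([69, 1559, 17]);
translate([748, 136, 440]) cube([69, 1559, 17]);
translate([895, 136, 440]) cube([69, 1559, 17]);
translate([1042, 136, 440]) cube([69, 1559, 17]);
translate([1189, 136, 440]) cube([69, 1559, 17]);
translate([1336, 136, 440]) cube([69, 1559, 17]);
translate([1483, 136, 440]) cube([69, 1559, 17]);
translate([1630, 136, 440]) cube([69, 1559, 17]);
translate([1777, 136, 440]) cube([69, 1559, 17]);
translate([1924, 136, 440]) cube([69, 1559, 17]);


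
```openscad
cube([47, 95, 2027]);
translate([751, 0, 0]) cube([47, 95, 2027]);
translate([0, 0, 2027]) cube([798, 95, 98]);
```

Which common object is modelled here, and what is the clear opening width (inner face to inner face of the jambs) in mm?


A door frame. The clear opening width is 704 mm.

Two 2027 mm tall posts with a header on top — a door frame. The left jamb is 47 mm wide at x = 0; the right jamb starts at x = 751. The clear opening is 751 − 47 = 704 mm.


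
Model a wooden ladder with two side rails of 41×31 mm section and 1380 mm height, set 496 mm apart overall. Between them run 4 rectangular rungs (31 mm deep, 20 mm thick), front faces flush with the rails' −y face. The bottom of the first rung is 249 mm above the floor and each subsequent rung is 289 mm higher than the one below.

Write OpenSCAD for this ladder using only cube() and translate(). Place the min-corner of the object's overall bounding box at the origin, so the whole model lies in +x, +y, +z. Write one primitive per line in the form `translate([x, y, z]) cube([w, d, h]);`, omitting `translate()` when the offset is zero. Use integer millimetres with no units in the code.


cube([41, 31, 1380]);
translate([455, 0, 0]) cube([41, 31, 1380]);
translate([41, 0, 249]) cube([414, 31, 20]);
translate([41, 0, 538]) cube([414, 31, 20]);
translate([41, 0, 827]) cube([414, 31, 20]);
translate([41, 0, 1116]) cube([414, 31, 20]);


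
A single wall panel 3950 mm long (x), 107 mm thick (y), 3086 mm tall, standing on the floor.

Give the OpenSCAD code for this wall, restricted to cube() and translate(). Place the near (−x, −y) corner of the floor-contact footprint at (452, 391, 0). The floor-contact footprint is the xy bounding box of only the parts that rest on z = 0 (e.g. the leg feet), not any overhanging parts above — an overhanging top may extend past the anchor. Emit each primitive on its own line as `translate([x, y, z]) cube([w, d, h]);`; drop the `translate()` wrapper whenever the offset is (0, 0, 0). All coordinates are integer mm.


translate([452, 391, 0]) cube([3950, 107, 3086]);


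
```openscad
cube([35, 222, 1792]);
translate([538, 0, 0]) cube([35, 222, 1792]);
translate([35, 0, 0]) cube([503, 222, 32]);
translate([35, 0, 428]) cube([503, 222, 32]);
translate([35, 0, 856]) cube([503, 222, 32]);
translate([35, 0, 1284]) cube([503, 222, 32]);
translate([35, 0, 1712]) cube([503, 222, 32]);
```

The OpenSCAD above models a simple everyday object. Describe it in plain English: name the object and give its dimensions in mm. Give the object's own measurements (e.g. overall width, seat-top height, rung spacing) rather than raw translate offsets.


An open bookshelf. Two side panels, each 35 mm thick, 222 mm deep and 1792 mm tall, stand 573 mm apart (outside-to-outside). Between them sit 5 shelves, each 32 mm thick and 222 mm deep, spanning the full gap between the sides. The bottom shelf rests on the floor (its underside at z = 0) and the clear gap between one shelf's top and the next shelf's underside is 396 mm.


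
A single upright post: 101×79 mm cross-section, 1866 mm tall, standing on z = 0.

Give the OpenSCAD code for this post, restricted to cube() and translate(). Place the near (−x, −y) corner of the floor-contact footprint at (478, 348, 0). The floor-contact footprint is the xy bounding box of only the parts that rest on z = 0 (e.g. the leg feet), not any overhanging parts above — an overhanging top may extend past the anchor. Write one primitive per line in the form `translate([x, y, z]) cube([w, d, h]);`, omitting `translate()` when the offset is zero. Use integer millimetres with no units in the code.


translate([478, 348, 0]) cube([101, 79, 1866]);


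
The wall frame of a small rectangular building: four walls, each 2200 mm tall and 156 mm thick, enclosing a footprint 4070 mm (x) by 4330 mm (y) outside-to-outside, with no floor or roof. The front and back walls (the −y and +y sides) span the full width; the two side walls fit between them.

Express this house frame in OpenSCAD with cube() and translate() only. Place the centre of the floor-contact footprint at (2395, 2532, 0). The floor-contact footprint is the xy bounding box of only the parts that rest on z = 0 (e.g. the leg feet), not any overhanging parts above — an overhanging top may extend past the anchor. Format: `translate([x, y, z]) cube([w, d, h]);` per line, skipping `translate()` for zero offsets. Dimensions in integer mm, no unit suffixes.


translate([360, 367, 0]) cube([4070, 156, 2200]);
translate([360, 4541, 0]) cube([4070, 156, 2200]);
translate([360, 523, 0]) cube([156, 4018, 2200]);
translate([4274, 523, 0]) cube([156, 4018, 2200]);


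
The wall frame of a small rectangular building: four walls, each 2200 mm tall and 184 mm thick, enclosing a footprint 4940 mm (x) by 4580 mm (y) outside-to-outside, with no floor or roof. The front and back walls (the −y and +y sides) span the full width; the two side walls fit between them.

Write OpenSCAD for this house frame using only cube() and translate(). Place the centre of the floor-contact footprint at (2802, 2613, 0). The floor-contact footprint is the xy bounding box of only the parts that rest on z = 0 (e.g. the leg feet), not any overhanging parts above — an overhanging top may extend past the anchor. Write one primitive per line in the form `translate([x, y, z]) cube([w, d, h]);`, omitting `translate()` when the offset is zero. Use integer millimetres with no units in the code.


translate([332, 323, 0]) cube([4940, 184, 2200]);
translate([332, 4719, 0]) cube([4940, 184, 2200]);
translate([332, 507, 0]) cube([184, 4212, 2200]);
translate([5088, 507, 0]) cube([184, 4212, 2200]);


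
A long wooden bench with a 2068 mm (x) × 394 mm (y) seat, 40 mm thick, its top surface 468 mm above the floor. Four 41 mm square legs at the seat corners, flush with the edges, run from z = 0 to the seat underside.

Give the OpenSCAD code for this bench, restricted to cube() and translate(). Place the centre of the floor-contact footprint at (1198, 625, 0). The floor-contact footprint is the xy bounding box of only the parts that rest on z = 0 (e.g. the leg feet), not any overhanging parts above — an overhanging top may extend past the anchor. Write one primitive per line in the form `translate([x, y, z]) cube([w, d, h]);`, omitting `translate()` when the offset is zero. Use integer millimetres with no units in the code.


translate([164, 428, 428]) cube([2068, 394, 40]);
translate([164, 428, 0]) cube([41, 41, 428]);
translate([164, 781, 0]) cube([41, 41, 428]);
translate([2191, 428, 0]) cube([41, 41, 428]);
translate([2191, 781, 0]) cube([41, 41, 428]);
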